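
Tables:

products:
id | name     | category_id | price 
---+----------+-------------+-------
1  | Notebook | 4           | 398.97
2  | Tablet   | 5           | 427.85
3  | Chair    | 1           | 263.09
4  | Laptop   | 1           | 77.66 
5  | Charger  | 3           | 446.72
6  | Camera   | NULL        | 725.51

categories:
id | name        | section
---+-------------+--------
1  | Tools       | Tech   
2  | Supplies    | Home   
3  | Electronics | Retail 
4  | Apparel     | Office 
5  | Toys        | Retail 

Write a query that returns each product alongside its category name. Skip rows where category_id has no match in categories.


INNER JOIN keeps only products rows whose category_id matches an id in categories. Walk through each product:
  - product 1 (Notebook): category_id=4 -> matches Apparel
  - product 2 (Tablet): category_id=5 -> matches Toys
  - product 3 (Chair): category_id=1 -> matches Tools
  - product 4 (Laptop): category_id=1 -> matches Tools
  - product 5 (Charger): category_id=3 -> matches Electronics
  - product 6 (Camera): category_id=NULL, no match -> dropped
So 1 of 6 rows is dropped.

SQL:
SELECT a.name, b.name AS category
FROM products a
INNER JOIN categories b ON a.category_id = b.id

Result:
name     | category   
---------+------------
Notebook | Apparel    
Tablet   | Toys       
Chair    | Tools      
Laptop   | Tools      
Charger  | Electronics


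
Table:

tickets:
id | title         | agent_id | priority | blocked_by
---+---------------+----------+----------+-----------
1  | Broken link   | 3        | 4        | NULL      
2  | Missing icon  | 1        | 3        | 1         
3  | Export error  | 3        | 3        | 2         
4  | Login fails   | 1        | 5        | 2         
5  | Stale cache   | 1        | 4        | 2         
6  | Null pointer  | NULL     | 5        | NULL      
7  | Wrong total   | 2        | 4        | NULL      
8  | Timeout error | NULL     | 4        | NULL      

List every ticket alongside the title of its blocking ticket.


This is a self-join: tickets is joined to a second copy of itself, matching each row's blocked_by to another row's id. Use LEFT JOIN so rows with blocked_by=NULL are kept.
  - ticket 1 (Broken link): blocked_by=NULL -> NULL
  - ticket 2 (Missing icon): blocked_by=1 -> Broken link
  - ticket 3 (Export error): blocked_by=2 -> Missing icon
  - ticket 4 (Login fails): blocked_by=2 -> Missing icon
  - ticket 5 (Stale cache): blocked_by=2 -> Missing icon
  - ticket 6 (Null pointer): blocked_by=NULL -> NULL
  - ticket 7 (Wrong total): blocked_by=NULL -> NULL
  - ticket 8 (Timeout error): blocked_by=NULL -> NULL

SQL:
SELECT a.title AS item, b.title AS blocked_by
FROM tickets a
LEFT JOIN tickets b ON a.blocked_by = b.id

Result:
item          | blocked_by  
--------------+-------------
Broken link   | NULL        
Missing icon  | Broken link 
Export error  | Missing icon
Login fails   | Missing icon
Stale cache   | Missing icon
Null pointer  | NULL        
Wrong total   | NULL        
Timeout error | NULL        


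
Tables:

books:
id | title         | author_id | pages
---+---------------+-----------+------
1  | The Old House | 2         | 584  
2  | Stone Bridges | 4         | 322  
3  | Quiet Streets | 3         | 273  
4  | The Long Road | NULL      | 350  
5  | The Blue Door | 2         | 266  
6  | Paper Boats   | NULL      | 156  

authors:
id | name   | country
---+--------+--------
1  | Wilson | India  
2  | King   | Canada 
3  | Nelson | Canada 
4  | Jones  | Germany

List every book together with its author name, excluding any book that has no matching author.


INNER JOIN keeps only books rows whose author_id matches an id in authors. Walk through each book:
  - book 1 (The Old House): author_id=2 -> matches King
  - book 2 (Stone Bridges): author_id=4 -> matches Jones
  - book 3 (Quiet Streets): author_id=3 -> matches Nelson
  - book 4 (The Long Road): author_id=NULL, no match -> dropped
  - book 5 (The Blue Door): author_id=2 -> matches King
  - book 6 (Paper Boats): author_id=NULL, no match -> dropped
So 2 of 6 rows are dropped.

SQL:
SELECT a.title, b.name AS author
FROM books a
INNER JOIN authors b ON a.author_id = b.id

Result:
title         | author
--------------+-------
The Old House | King  
Stone Bridges | Jones 
Quiet Streets | Nelson
The Blue Door | King  


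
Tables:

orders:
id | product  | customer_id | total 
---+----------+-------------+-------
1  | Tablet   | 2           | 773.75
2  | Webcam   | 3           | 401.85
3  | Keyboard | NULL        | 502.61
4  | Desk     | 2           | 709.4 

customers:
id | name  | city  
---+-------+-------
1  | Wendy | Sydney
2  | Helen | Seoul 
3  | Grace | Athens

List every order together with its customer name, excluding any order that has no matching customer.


INNER JOIN keeps only orders rows whose customer_id matches an id in customers. Walk through each order:
  - order 1 (Tablet): customer_id=2 -> matches Helen
  - order 2 (Webcam): customer_id=3 -> matches Grace
  - order 3 (Keyboard): customer_id=NULL, no match -> dropped
  - order 4 (Desk): customer_id=2 -> matches Helen
So 1 of 4 rows is dropped.

SQL:
SELECT a.product, b.name AS customer
FROM orders a
INNER JOIN customers b ON a.customer_id = b.id

Result:
product | customer
--------+---------
Tablet  | Helen   
Webcam  | Grace   
Desk    | Helen   


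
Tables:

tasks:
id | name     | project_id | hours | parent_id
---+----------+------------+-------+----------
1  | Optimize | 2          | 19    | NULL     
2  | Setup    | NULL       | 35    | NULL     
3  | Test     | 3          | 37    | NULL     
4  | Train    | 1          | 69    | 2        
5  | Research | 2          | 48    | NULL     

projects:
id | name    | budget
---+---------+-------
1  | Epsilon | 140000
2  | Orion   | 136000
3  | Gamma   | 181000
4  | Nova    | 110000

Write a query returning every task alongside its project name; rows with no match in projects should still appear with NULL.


LEFT JOIN keeps every row from tasks (the left table); where project_id has no match in projects, the project columns become NULL. Walk through each task:
  - task 1 (Optimize): project_id=2 -> matches Orion
  - task 2 (Setup): project_id=NULL, no match -> kept with NULL
  - task 3 (Test): project_id=3 -> matches Gamma
  - task 4 (Train): project_id=1 -> matches Epsilon
  - task 5 (Research): project_id=2 -> matches Orion
All 5 rows appear; 1 has NULL project.

SQL:
SELECT a.name, b.name AS project
FROM tasks a
LEFT JOIN projects b ON a.project_id = b.id

Result:
name     | project
---------+--------
Optimize | Orion  
Setup    | NULL   
Test     | Gamma  
Train    | Epsilon
Research | Orion  


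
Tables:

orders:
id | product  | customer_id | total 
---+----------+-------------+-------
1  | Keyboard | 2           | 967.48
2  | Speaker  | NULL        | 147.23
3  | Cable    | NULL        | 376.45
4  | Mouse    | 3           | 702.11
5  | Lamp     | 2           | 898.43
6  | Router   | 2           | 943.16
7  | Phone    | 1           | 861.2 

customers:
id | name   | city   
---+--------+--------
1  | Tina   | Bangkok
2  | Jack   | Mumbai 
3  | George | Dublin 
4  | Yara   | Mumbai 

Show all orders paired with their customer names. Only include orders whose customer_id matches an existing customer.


INNER JOIN keeps only orders rows whose customer_id matches an id in customers. Walk through each order:
  - order 1 (Keyboard): customer_id=2 -> matches Jack
  - order 2 (Speaker): customer_id=NULL, no match -> dropped
  - order 3 (Cable): customer_id=NULL, no match -> dropped
  - order 4 (Mouse): customer_id=3 -> matches George
  - order 5 (Lamp): customer_id=2 -> matches Jack
  - order 6 (Router): customer_id=2 -> matches Jack
  - order 7 (Phone): customer_id=1 -> matches Tina
So 2 of 7 rows are dropped.

SQL:
SELECT a.product, b.name AS customer
FROM orders a
INNER JOIN customers b ON a.customer_id = b.id

Result:
product  | customer
---------+---------
Keyboard | Jack    
Mouse    | George  
Lamp     | Jack    
Router   | Jack    
Phone    | Tina    


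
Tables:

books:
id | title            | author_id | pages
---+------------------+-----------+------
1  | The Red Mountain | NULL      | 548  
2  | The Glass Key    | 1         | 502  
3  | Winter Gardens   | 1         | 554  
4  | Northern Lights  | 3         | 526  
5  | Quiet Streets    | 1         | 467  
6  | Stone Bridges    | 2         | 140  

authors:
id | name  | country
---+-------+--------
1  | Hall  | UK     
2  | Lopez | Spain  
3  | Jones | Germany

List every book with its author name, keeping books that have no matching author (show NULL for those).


LEFT JOIN keeps every row from books (the left table); where author_id has no match in authors, the author columns become NULL. Walk through each book:
  - book 1 (The Red Mountain): author_id=NULL, no match -> kept with NULL
  - book 2 (The Glass Key): author_id=1 -> matches Hall
  - book 3 (Winter Gardens): author_id=1 -> matches Hall
  - book 4 (Northern Lights): author_id=3 -> matches Jones
  - book 5 (Quiet Streets): author_id=1 -> matches Hall
  - book 6 (Stone Bridges): author_id=2 -> matches Lopez
All 6 rows appear; 1 has NULL author.

SQL:
SELECT a.title, b.name AS author
FROM books a
LEFT JOIN authors b ON a.author_id = b.id

Result:
title            | author
-----------------+-------
The Red Mountain | NULL  
The Glass Key    | Hall  
Winter Gardens   | Hall  
Northern Lights  | Jones 
Quiet Streets    | Hall  
Stone Bridges    | Lopez 


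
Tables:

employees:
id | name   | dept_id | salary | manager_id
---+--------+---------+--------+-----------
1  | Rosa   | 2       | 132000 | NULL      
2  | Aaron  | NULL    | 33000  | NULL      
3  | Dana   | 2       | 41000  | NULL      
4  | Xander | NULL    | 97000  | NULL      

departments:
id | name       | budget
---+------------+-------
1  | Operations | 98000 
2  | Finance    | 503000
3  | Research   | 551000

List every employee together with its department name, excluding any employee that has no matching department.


INNER JOIN keeps only employees rows whose dept_id matches an id in departments. Walk through each employee:
  - employee 1 (Rosa): dept_id=2 -> matches Finance
  - employee 2 (Aaron): dept_id=NULL, no match -> dropped
  - employee 3 (Dana): dept_id=2 -> matches Finance
  - employee 4 (Xander): dept_id=NULL, no match -> dropped
So 2 of 4 rows are dropped.

SQL:
SELECT a.name, b.name AS department
FROM employees a
INNER JOIN departments b ON a.dept_id = b.id

Result:
name | department
-----+-----------
Rosa | Finance   
Dana | Finance   


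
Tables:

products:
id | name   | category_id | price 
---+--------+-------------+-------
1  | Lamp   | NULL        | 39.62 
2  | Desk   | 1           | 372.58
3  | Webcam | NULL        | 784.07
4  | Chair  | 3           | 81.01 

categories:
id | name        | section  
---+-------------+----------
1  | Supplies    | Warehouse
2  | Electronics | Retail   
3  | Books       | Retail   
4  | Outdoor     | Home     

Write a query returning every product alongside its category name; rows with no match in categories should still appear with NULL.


LEFT JOIN keeps every row from products (the left table); where category_id has no match in categories, the category columns become NULL. Walk through each product:
  - product 1 (Lamp): category_id=NULL, no match -> kept with NULL
  - product 2 (Desk): category_id=1 -> matches Supplies
  - product 3 (Webcam): category_id=NULL, no match -> kept with NULL
  - product 4 (Chair): category_id=3 -> matches Books
All 4 rows appear; 2 have NULL category.

SQL:
SELECT a.name, b.name AS category
FROM products a
LEFT JOIN categories b ON a.category_id = b.id

Result:
name   | category
-------+---------
Lamp   | NULL    
Desk   | Supplies
Webcam | NULL    
Chair  | Books   


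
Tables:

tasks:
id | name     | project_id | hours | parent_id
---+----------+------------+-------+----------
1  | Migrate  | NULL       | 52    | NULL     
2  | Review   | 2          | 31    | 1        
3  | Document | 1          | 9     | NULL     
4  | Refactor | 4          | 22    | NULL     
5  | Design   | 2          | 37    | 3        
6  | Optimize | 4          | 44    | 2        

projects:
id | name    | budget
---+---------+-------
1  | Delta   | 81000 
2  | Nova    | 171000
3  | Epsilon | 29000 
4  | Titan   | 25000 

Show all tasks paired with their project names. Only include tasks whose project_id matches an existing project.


INNER JOIN keeps only tasks rows whose project_id matches an id in projects. Walk through each task:
  - task 1 (Migrate): project_id=NULL, no match -> dropped
  - task 2 (Review): project_id=2 -> matches Nova
  - task 3 (Document): project_id=1 -> matches Delta
  - task 4 (Refactor): project_id=4 -> matches Titan
  - task 5 (Design): project_id=2 -> matches Nova
  - task 6 (Optimize): project_id=4 -> matches Titan
So 1 of 6 rows is dropped.

SQL:
SELECT a.name, b.name AS project
FROM tasks a
INNER JOIN projects b ON a.project_id = b.id

Result:
name     | project
---------+--------
Review   | Nova   
Document | Delta  
Refactor | Titan  
Design   | Nova   
Optimize | Titan  


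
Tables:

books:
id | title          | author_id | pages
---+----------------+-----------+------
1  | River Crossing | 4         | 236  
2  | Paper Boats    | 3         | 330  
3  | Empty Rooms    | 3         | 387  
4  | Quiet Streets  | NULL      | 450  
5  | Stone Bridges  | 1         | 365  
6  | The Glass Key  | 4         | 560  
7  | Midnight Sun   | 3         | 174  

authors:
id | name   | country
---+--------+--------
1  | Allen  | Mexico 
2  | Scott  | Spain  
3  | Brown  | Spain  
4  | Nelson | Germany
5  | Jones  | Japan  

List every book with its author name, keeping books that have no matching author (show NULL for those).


LEFT JOIN keeps every row from books (the left table); where author_id has no match in authors, the author columns become NULL. Walk through each book:
  - book 1 (River Crossing): author_id=4 -> matches Nelson
  - book 2 (Paper Boats): author_id=3 -> matches Brown
  - book 3 (Empty Rooms): author_id=3 -> matches Brown
  - book 4 (Quiet Streets): author_id=NULL, no match -> kept with NULL
  - book 5 (Stone Bridges): author_id=1 -> matches Allen
  - book 6 (The Glass Key): author_id=4 -> matches Nelson
  - book 7 (Midnight Sun): author_id=3 -> matches Brown
All 7 rows appear; 1 has NULL author.

SQL:
SELECT a.title, b.name AS author
FROM books a
LEFT JOIN authors b ON a.author_id = b.id

Result:
title          | author
---------------+-------
River Crossing | Nelson
Paper Boats    | Brown 
Empty Rooms    | Brown 
Quiet Streets  | NULL  
Stone Bridges  | Allen 
The Glass Key  | Nelson
Midnight Sun   | Brown 


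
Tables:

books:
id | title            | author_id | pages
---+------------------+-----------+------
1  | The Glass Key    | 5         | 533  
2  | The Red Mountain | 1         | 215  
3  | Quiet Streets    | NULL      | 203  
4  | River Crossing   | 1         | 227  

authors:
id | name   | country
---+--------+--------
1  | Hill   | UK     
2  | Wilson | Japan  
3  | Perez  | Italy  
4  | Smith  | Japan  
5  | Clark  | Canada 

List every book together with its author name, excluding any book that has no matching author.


INNER JOIN keeps only books rows whose author_id matches an id in authors. Walk through each book:
  - book 1 (The Glass Key): author_id=5 -> matches Clark
  - book 2 (The Red Mountain): author_id=1 -> matches Hill
  - book 3 (Quiet Streets): author_id=NULL, no match -> dropped
  - book 4 (River Crossing): author_id=1 -> matches Hill
So 1 of 4 rows is dropped.

SQL:
SELECT a.title, b.name AS author
FROM books a
INNER JOIN authors b ON a.author_id = b.id

Result:
title            | author
-----------------+-------
The Glass Key    | Clark 
The Red Mountain | Hill  
River Crossing   | Hill  


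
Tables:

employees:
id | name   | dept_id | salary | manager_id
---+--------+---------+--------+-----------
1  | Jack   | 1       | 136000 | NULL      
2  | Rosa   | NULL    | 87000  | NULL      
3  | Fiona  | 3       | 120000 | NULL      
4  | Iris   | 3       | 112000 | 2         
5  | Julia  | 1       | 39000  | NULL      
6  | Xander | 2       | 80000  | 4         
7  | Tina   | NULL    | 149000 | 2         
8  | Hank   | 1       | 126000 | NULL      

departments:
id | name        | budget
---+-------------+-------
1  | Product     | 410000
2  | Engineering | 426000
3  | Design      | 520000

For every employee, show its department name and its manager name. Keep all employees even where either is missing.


Two LEFT JOINs from the same base table employees: one to departments via dept_id, one to employees itself via manager_id. Both are LEFT so every employee is preserved.
Match against departments:
  - employee 1 (Jack): dept_id=1 -> matches Product
  - employee 2 (Rosa): dept_id=NULL, no match -> kept with NULL
  - employee 3 (Fiona): dept_id=3 -> matches Design
  - employee 4 (Iris): dept_id=3 -> matches Design
  - employee 5 (Julia): dept_id=1 -> matches Product
  - employee 6 (Xander): dept_id=2 -> matches Engineering
  - employee 7 (Tina): dept_id=NULL, no match -> kept with NULL
  - employee 8 (Hank): dept_id=1 -> matches Product
Match against employees (self):
  - employee 1 (Jack): manager_id=NULL -> NULL
  - employee 2 (Rosa): manager_id=NULL -> NULL
  - employee 3 (Fiona): manager_id=NULL -> NULL
  - employee 4 (Iris): manager_id=2 -> Rosa
  - employee 5 (Julia): manager_id=NULL -> NULL
  - employee 6 (Xander): manager_id=4 -> Iris
  - employee 7 (Tina): manager_id=2 -> Rosa
  - employee 8 (Hank): manager_id=NULL -> NULL

SQL:
SELECT a.name, b.name AS department, c.name AS manager
FROM employees a
LEFT JOIN departments b ON a.dept_id = b.id
LEFT JOIN employees c ON a.manager_id = c.id

Result:
name   | department  | manager
-------+-------------+--------
Jack   | Product     | NULL   
Rosa   | NULL        | NULL   
Fiona  | Design      | NULL   
Iris   | Design      | Rosa   
Julia  | Product     | NULL   
Xander | Engineering | Iris   
Tina   | NULL        | Rosa   
Hank   | Product     | NULL   


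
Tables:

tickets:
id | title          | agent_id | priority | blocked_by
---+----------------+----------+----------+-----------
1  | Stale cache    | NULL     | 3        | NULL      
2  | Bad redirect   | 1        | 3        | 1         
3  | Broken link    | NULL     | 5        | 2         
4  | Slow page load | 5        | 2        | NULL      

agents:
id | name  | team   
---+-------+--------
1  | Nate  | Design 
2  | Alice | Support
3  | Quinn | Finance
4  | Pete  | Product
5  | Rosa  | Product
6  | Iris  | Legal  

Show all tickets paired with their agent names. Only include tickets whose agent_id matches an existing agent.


INNER JOIN keeps only tickets rows whose agent_id matches an id in agents. Walk through each ticket:
  - ticket 1 (Stale cache): agent_id=NULL, no match -> dropped
  - ticket 2 (Bad redirect): agent_id=1 -> matches Nate
  - ticket 3 (Broken link): agent_id=NULL, no match -> dropped
  - ticket 4 (Slow page load): agent_id=5 -> matches Rosa
So 2 of 4 rows are dropped.

SQL:
SELECT a.title, b.name AS agent
FROM tickets a
INNER JOIN agents b ON a.agent_id = b.id

Result:
title          | agent
---------------+------
Bad redirect   | Nate 
Slow page load | Rosa 


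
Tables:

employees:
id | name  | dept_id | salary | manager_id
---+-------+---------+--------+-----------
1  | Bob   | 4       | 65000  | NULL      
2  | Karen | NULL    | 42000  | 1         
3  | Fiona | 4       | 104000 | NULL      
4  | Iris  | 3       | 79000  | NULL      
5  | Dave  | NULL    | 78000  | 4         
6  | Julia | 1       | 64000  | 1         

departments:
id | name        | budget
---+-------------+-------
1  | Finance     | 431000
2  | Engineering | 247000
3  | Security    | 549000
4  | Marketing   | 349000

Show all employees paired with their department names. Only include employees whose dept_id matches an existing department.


INNER JOIN keeps only employees rows whose dept_id matches an id in departments. Walk through each employee:
  - employee 1 (Bob): dept_id=4 -> matches Marketing
  - employee 2 (Karen): dept_id=NULL, no match -> dropped
  - employee 3 (Fiona): dept_id=4 -> matches Marketing
  - employee 4 (Iris): dept_id=3 -> matches Security
  - employee 5 (Dave): dept_id=NULL, no match -> dropped
  - employee 6 (Julia): dept_id=1 -> matches Finance
So 2 of 6 rows are dropped.

SQL:
SELECT a.name, b.name AS department
FROM employees a
INNER JOIN departments b ON a.dept_id = b.id

Result:
name  | department
------+-----------
Bob   | Marketing 
Fiona | Marketing 
Iris  | Security  
Julia | Finance   


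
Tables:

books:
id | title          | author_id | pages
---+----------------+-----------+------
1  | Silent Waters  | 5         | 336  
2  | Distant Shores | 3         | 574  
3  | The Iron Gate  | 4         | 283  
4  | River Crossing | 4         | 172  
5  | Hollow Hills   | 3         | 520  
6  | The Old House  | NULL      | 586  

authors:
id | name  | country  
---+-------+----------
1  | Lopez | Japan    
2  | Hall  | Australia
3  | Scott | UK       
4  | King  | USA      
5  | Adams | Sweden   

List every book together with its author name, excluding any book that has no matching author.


INNER JOIN keeps only books rows whose author_id matches an id in authors. Walk through each book:
  - book 1 (Silent Waters): author_id=5 -> matches Adams
  - book 2 (Distant Shores): author_id=3 -> matches Scott
  - book 3 (The Iron Gate): author_id=4 -> matches King
  - book 4 (River Crossing): author_id=4 -> matches King
  - book 5 (Hollow Hills): author_id=3 -> matches Scott
  - book 6 (The Old House): author_id=NULL, no match -> dropped
So 1 of 6 rows is dropped.

SQL:
SELECT a.title, b.name AS author
FROM books a
INNER JOIN authors b ON a.author_id = b.id

Result:
title          | author
---------------+-------
Silent Waters  | Adams 
Distant Shores | Scott 
The Iron Gate  | King  
River Crossing | King  
Hollow Hills   | Scott 


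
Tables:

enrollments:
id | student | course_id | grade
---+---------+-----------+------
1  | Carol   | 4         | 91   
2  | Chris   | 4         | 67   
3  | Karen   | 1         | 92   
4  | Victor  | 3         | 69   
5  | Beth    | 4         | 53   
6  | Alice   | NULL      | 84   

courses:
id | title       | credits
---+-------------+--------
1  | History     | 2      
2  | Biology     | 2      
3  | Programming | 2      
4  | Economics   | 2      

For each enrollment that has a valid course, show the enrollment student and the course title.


INNER JOIN keeps only enrollments rows whose course_id matches an id in courses. Walk through each enrollment:
  - enrollment 1 (Carol): course_id=4 -> matches Economics
  - enrollment 2 (Chris): course_id=4 -> matches Economics
  - enrollment 3 (Karen): course_id=1 -> matches History
  - enrollment 4 (Victor): course_id=3 -> matches Programming
  - enrollment 5 (Beth): course_id=4 -> matches Economics
  - enrollment 6 (Alice): course_id=NULL, no match -> dropped
So 1 of 6 rows is dropped.

SQL:
SELECT a.student, b.title AS course
FROM enrollments a
INNER JOIN courses b ON a.course_id = b.id

Result:
student | course     
--------+------------
Carol   | Economics  
Chris   | Economics  
Karen   | History    
Victor  | Programming
Beth    | Economics  


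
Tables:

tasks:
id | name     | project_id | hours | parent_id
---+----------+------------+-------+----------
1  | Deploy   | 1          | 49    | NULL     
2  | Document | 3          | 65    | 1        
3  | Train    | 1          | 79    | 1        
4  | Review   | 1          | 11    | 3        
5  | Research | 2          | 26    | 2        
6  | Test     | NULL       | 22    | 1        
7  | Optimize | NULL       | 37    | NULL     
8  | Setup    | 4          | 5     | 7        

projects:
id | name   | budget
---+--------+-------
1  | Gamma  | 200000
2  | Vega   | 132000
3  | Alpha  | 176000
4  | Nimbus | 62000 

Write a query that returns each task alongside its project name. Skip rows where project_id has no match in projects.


INNER JOIN keeps only tasks rows whose project_id matches an id in projects. Walk through each task:
  - task 1 (Deploy): project_id=1 -> matches Gamma
  - task 2 (Document): project_id=3 -> matches Alpha
  - task 3 (Train): project_id=1 -> matches Gamma
  - task 4 (Review): project_id=1 -> matches Gamma
  - task 5 (Research): project_id=2 -> matches Vega
  - task 6 (Test): project_id=NULL, no match -> dropped
  - task 7 (Optimize): project_id=NULL, no match -> dropped
  - task 8 (Setup): project_id=4 -> matches Nimbus
So 2 of 8 rows are dropped.

SQL:
SELECT a.name, b.name AS project
FROM tasks a
INNER JOIN projects b ON a.project_id = b.id

Result:
name     | project
---------+--------
Deploy   | Gamma  
Document | Alpha  
Train    | Gamma  
Review   | Gamma  
Research | Vega   
Setup    | Nimbus 


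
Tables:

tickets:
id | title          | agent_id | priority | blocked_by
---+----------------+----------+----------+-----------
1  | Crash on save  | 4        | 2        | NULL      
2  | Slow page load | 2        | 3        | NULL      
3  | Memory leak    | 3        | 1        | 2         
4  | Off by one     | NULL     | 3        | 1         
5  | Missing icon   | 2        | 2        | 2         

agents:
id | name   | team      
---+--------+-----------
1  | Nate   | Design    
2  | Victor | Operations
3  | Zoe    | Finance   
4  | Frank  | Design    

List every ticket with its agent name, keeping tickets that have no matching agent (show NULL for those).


LEFT JOIN keeps every row from tickets (the left table); where agent_id has no match in agents, the agent columns become NULL. Walk through each ticket:
  - ticket 1 (Crash on save): agent_id=4 -> matches Frank
  - ticket 2 (Slow page load): agent_id=2 -> matches Victor
  - ticket 3 (Memory leak): agent_id=3 -> matches Zoe
  - ticket 4 (Off by one): agent_id=NULL, no match -> kept with NULL
  - ticket 5 (Missing icon): agent_id=2 -> matches Victor
All 5 rows appear; 1 has NULL agent.

SQL:
SELECT a.title, b.name AS agent
FROM tickets a
LEFT JOIN agents b ON a.agent_id = b.id

Result:
title          | agent 
---------------+-------
Crash on save  | Frank 
Slow page load | Victor
Memory leak    | Zoe   
Off by one     | NULL  
Missing icon   | Victor


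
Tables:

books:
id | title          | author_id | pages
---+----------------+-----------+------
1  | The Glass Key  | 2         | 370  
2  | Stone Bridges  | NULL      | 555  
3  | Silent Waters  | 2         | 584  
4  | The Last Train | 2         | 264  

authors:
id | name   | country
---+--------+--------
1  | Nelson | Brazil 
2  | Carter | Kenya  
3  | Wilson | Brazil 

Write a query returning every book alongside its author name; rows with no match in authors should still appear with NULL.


LEFT JOIN keeps every row from books (the left table); where author_id has no match in authors, the author columns become NULL. Walk through each book:
  - book 1 (The Glass Key): author_id=2 -> matches Carter
  - book 2 (Stone Bridges): author_id=NULL, no match -> kept with NULL
  - book 3 (Silent Waters): author_id=2 -> matches Carter
  - book 4 (The Last Train): author_id=2 -> matches Carter
All 4 rows appear; 1 has NULL author.

SQL:
SELECT a.title, b.name AS author
FROM books a
LEFT JOIN authors b ON a.author_id = b.id

Result:
title          | author
---------------+-------
The Glass Key  | Carter
Stone Bridges  | NULL  
Silent Waters  | Carter
The Last Train | Carter


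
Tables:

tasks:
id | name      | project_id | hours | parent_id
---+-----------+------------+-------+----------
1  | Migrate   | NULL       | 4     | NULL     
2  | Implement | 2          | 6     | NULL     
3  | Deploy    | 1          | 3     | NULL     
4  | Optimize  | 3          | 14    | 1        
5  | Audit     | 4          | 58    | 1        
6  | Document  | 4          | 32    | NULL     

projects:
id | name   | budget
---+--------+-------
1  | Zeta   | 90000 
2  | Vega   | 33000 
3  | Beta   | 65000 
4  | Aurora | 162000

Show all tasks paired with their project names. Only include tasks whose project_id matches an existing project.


INNER JOIN keeps only tasks rows whose project_id matches an id in projects. Walk through each task:
  - task 1 (Migrate): project_id=NULL, no match -> dropped
  - task 2 (Implement): project_id=2 -> matches Vega
  - task 3 (Deploy): project_id=1 -> matches Zeta
  - task 4 (Optimize): project_id=3 -> matches Beta
  - task 5 (Audit): project_id=4 -> matches Aurora
  - task 6 (Document): project_id=4 -> matches Aurora
So 1 of 6 rows is dropped.

SQL:
SELECT a.name, b.name AS project
FROM tasks a
INNER JOIN projects b ON a.project_id = b.id

Result:
name      | project
----------+--------
Implement | Vega   
Deploy    | Zeta   
Optimize  | Beta   
Audit     | Aurora 
Document  | Aurora 


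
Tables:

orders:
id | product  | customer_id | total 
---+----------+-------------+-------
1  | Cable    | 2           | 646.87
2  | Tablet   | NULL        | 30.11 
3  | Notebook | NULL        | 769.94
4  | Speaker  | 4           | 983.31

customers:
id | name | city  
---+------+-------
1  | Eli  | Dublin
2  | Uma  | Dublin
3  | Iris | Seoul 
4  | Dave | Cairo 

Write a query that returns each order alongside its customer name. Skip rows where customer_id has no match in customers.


INNER JOIN keeps only orders rows whose customer_id matches an id in customers. Walk through each order:
  - order 1 (Cable): customer_id=2 -> matches Uma
  - order 2 (Tablet): customer_id=NULL, no match -> dropped
  - order 3 (Notebook): customer_id=NULL, no match -> dropped
  - order 4 (Speaker): customer_id=4 -> matches Dave
So 2 of 4 rows are dropped.

SQL:
SELECT a.product, b.name AS customer
FROM orders a
INNER JOIN customers b ON a.customer_id = b.id

Result:
product | customer
--------+---------
Cable   | Uma     
Speaker | Dave    


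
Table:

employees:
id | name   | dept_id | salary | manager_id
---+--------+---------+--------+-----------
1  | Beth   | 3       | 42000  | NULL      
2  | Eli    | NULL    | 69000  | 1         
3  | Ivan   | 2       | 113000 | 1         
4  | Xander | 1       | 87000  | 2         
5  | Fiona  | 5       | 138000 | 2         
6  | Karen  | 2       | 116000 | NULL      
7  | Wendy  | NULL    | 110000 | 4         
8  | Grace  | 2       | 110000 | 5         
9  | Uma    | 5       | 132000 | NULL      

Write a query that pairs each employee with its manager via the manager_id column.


This is a self-join: employees is joined to a second copy of itself, matching each row's manager_id to another row's id. Use LEFT JOIN so rows with manager_id=NULL are kept.
  - employee 1 (Beth): manager_id=NULL -> NULL
  - employee 2 (Eli): manager_id=1 -> Beth
  - employee 3 (Ivan): manager_id=1 -> Beth
  - employee 4 (Xander): manager_id=2 -> Eli
  - employee 5 (Fiona): manager_id=2 -> Eli
  - employee 6 (Karen): manager_id=NULL -> NULL
  - employee 7 (Wendy): manager_id=4 -> Xander
  - employee 8 (Grace): manager_id=5 -> Fiona
  - employee 9 (Uma): manager_id=NULL -> NULL

SQL:
SELECT a.name AS item, b.name AS manager
FROM employees a
LEFT JOIN employees b ON a.manager_id = b.id

Result:
item   | manager
-------+--------
Beth   | NULL   
Eli    | Beth   
Ivan   | Beth   
Xander | Eli    
Fiona  | Eli    
Karen  | NULL   
Wendy  | Xander 
Grace  | Fiona  
Uma    | NULL   


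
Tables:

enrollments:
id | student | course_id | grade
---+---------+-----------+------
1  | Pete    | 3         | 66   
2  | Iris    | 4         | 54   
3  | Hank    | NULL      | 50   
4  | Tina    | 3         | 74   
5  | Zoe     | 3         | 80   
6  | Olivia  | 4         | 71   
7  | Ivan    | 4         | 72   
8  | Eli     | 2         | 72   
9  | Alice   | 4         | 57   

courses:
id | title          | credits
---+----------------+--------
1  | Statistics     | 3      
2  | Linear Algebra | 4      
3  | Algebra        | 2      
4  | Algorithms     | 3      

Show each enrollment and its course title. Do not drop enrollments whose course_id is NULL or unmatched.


LEFT JOIN keeps every row from enrollments (the left table); where course_id has no match in courses, the course columns become NULL. Walk through each enrollment:
  - enrollment 1 (Pete): course_id=3 -> matches Algebra
  - enrollment 2 (Iris): course_id=4 -> matches Algorithms
  - enrollment 3 (Hank): course_id=NULL, no match -> kept with NULL
  - enrollment 4 (Tina): course_id=3 -> matches Algebra
  - enrollment 5 (Zoe): course_id=3 -> matches Algebra
  - enrollment 6 (Olivia): course_id=4 -> matches Algorithms
  - enrollment 7 (Ivan): course_id=4 -> matches Algorithms
  - enrollment 8 (Eli): course_id=2 -> matches Linear Algebra
  - enrollment 9 (Alice): course_id=4 -> matches Algorithms
All 9 rows appear; 1 has NULL course.

SQL:
SELECT a.student, b.title AS course
FROM enrollments a
LEFT JOIN courses b ON a.course_id = b.id

Result:
student | course        
--------+---------------
Pete    | Algebra       
Iris    | Algorithms    
Hank    | NULL          
Tina    | Algebra       
Zoe     | Algebra       
Olivia  | Algorithms    
Ivan    | Algorithms    
Eli     | Linear Algebra
Alice   | Algorithms    


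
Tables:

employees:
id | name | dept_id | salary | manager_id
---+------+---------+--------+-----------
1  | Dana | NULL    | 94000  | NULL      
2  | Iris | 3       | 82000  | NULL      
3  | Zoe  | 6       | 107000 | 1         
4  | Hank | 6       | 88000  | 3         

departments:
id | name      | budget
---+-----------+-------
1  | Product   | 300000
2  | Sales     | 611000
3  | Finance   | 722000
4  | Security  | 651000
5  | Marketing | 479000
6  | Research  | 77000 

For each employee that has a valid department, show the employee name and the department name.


INNER JOIN keeps only employees rows whose dept_id matches an id in departments. Walk through each employee:
  - employee 1 (Dana): dept_id=NULL, no match -> dropped
  - employee 2 (Iris): dept_id=3 -> matches Finance
  - employee 3 (Zoe): dept_id=6 -> matches Research
  - employee 4 (Hank): dept_id=6 -> matches Research
So 1 of 4 rows is dropped.

SQL:
SELECT a.name, b.name AS department
FROM employees a
INNER JOIN departments b ON a.dept_id = b.id

Result:
name | department
-----+-----------
Iris | Finance   
Zoe  | Research  
Hank | Research  


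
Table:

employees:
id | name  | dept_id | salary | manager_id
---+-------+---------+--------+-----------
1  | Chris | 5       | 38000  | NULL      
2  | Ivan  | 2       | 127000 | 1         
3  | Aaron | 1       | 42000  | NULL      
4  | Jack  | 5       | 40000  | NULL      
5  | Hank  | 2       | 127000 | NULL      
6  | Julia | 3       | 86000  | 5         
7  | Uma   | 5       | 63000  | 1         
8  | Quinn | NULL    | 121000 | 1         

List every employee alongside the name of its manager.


This is a self-join: employees is joined to a second copy of itself, matching each row's manager_id to another row's id. Use LEFT JOIN so rows with manager_id=NULL are kept.
  - employee 1 (Chris): manager_id=NULL -> NULL
  - employee 2 (Ivan): manager_id=1 -> Chris
  - employee 3 (Aaron): manager_id=NULL -> NULL
  - employee 4 (Jack): manager_id=NULL -> NULL
  - employee 5 (Hank): manager_id=NULL -> NULL
  - employee 6 (Julia): manager_id=5 -> Hank
  - employee 7 (Uma): manager_id=1 -> Chris
  - employee 8 (Quinn): manager_id=1 -> Chris

SQL:
SELECT a.name AS item, b.name AS manager
FROM employees a
LEFT JOIN employees b ON a.manager_id = b.id

Result:
item  | manager
------+--------
Chris | NULL   
Ivan  | Chris  
Aaron | NULL   
Jack  | NULL   
Hank  | NULL   
Julia | Hank   
Uma   | Chris  
Quinn | Chris  


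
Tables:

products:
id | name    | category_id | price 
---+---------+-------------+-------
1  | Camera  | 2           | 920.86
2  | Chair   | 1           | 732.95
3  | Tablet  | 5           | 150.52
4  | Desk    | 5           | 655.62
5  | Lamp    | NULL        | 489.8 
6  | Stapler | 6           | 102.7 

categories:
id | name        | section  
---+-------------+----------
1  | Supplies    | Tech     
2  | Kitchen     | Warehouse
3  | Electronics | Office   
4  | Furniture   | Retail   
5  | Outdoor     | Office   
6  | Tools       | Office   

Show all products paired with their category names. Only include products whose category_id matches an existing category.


INNER JOIN keeps only products rows whose category_id matches an id in categories. Walk through each product:
  - product 1 (Camera): category_id=2 -> matches Kitchen
  - product 2 (Chair): category_id=1 -> matches Supplies
  - product 3 (Tablet): category_id=5 -> matches Outdoor
  - product 4 (Desk): category_id=5 -> matches Outdoor
  - product 5 (Lamp): category_id=NULL, no match -> dropped
  - product 6 (Stapler): category_id=6 -> matches Tools
So 1 of 6 rows is dropped.

SQL:
SELECT a.name, b.name AS category
FROM products a
INNER JOIN categories b ON a.category_id = b.id

Result:
name    | category
--------+---------
Camera  | Kitchen 
Chair   | Supplies
Tablet  | Outdoor 
Desk    | Outdoor 
Stapler | Tools   


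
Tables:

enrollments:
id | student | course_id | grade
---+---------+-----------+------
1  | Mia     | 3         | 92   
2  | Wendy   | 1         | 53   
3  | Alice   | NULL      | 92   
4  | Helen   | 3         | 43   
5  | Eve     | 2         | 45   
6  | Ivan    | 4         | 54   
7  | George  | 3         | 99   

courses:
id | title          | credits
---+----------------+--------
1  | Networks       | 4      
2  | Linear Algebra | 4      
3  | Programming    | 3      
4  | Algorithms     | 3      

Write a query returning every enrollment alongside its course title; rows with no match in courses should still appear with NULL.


LEFT JOIN keeps every row from enrollments (the left table); where course_id has no match in courses, the course columns become NULL. Walk through each enrollment:
  - enrollment 1 (Mia): course_id=3 -> matches Programming
  - enrollment 2 (Wendy): course_id=1 -> matches Networks
  - enrollment 3 (Alice): course_id=NULL, no match -> kept with NULL
  - enrollment 4 (Helen): course_id=3 -> matches Programming
  - enrollment 5 (Eve): course_id=2 -> matches Linear Algebra
  - enrollment 6 (Ivan): course_id=4 -> matches Algorithms
  - enrollment 7 (George): course_id=3 -> matches Programming
All 7 rows appear; 1 has NULL course.

SQL:
SELECT a.student, b.title AS course
FROM enrollments a
LEFT JOIN courses b ON a.course_id = b.id

Result:
student | course        
--------+---------------
Mia     | Programming   
Wendy   | Networks      
Alice   | NULL          
Helen   | Programming   
Eve     | Linear Algebra
Ivan    | Algorithms    
George  | Programming   


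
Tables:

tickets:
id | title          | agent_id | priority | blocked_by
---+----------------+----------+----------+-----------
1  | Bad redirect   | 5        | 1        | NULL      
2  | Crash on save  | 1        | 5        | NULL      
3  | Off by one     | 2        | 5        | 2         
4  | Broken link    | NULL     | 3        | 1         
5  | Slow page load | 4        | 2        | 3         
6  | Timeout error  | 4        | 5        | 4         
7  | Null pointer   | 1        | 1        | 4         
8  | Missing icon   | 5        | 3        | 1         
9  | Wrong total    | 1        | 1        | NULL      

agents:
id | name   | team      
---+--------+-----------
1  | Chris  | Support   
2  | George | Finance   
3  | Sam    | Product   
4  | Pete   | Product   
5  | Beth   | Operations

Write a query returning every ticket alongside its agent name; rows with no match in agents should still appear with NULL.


LEFT JOIN keeps every row from tickets (the left table); where agent_id has no match in agents, the agent columns become NULL. Walk through each ticket:
  - ticket 1 (Bad redirect): agent_id=5 -> matches Beth
  - ticket 2 (Crash on save): agent_id=1 -> matches Chris
  - ticket 3 (Off by one): agent_id=2 -> matches George
  - ticket 4 (Broken link): agent_id=NULL, no match -> kept with NULL
  - ticket 5 (Slow page load): agent_id=4 -> matches Pete
  - ticket 6 (Timeout error): agent_id=4 -> matches Pete
  - ticket 7 (Null pointer): agent_id=1 -> matches Chris
  - ticket 8 (Missing icon): agent_id=5 -> matches Beth
  - ticket 9 (Wrong total): agent_id=1 -> matches Chris
All 9 rows appear; 1 has NULL agent.

SQL:
SELECT a.title, b.name AS agent
FROM tickets a
LEFT JOIN agents b ON a.agent_id = b.id

Result:
title          | agent 
---------------+-------
Bad redirect   | Beth  
Crash on save  | Chris 
Off by one     | George
Broken link    | NULL  
Slow page load | Pete  
Timeout error  | Pete  
Null pointer   | Chris 
Missing icon   | Beth  
Wrong total    | Chris 
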